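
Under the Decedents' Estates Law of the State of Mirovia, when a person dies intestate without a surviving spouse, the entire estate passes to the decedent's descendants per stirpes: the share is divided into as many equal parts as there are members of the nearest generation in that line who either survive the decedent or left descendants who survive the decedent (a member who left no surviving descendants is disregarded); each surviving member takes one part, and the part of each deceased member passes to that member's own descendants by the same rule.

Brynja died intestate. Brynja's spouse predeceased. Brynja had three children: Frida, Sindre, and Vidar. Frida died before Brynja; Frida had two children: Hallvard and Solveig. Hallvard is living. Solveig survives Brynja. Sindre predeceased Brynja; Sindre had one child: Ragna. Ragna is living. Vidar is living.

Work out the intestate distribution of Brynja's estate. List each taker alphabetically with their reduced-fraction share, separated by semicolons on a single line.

Hallvard 1/6; Ragna 1/3; Solveig 1/6; Vidar 1/3

There is no surviving spouse, so the entire estate passes to Brynja's descendants per stirpes.
The estate is divided into 3 equal shares of 1/3 among Frida, Sindre, Vidar.
Frida predeceased; the 1/3 allotted to Frida's branch passes to Frida's issue by representation.
The 1/3 is divided into 2 equal shares of 1/6 among Hallvard, Solveig.
Hallvard is living and takes 1/6.
Solveig is living and takes 1/6.
Sindre predeceased; the 1/3 allotted to Sindre's branch passes to Sindre's issue by representation.
Ragna is the sole taker at this level and receives the full 1/3.
Vidar is living and takes 1/3.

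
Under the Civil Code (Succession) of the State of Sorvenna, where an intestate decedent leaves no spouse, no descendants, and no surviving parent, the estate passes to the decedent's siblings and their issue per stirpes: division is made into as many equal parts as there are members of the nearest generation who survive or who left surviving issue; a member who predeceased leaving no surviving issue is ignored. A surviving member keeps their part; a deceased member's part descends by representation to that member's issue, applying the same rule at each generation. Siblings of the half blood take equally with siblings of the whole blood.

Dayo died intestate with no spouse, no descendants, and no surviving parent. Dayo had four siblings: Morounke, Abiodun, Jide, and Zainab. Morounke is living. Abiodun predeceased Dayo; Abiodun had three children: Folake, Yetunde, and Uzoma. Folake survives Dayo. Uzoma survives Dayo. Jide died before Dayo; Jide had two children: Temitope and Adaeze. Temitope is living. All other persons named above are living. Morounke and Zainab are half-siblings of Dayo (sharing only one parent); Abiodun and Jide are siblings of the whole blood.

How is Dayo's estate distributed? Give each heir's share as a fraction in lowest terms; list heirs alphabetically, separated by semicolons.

Adaeze 1/8; Folake 1/12; Morounke 1/4; Temitope 1/8; Uzoma 1/12; Yetunde 1/12; Zainab 1/4

No spouse, descendants, or parent survives, so the estate passes to Dayo's siblings per stirpes.
Half-blood and whole-blood siblings take equally under the stated rule.
The estate is divided into 4 equal shares of 1/4 among Morounke, Abiodun, Jide, Zainab.
Morounke is living and takes 1/4.
Abiodun predeceased; the 1/4 allotted to Abiodun's branch passes to Abiodun's issue by representation.
The 1/4 is divided into 3 equal shares of 1/12 among Folake, Yetunde, Uzoma.
Folake is living and takes 1/12.
Yetunde is living and takes 1/12.
Uzoma is living and takes 1/12.
Jide predeceased; the 1/4 allotted to Jide's branch passes to Jide's issue by representation.
The 1/4 is divided into 2 equal shares of 1/8 among Temitope, Adaeze.
Temitope is living and takes 1/8.
Adaeze is living and takes 1/8.
Zainab is living and takes 1/4.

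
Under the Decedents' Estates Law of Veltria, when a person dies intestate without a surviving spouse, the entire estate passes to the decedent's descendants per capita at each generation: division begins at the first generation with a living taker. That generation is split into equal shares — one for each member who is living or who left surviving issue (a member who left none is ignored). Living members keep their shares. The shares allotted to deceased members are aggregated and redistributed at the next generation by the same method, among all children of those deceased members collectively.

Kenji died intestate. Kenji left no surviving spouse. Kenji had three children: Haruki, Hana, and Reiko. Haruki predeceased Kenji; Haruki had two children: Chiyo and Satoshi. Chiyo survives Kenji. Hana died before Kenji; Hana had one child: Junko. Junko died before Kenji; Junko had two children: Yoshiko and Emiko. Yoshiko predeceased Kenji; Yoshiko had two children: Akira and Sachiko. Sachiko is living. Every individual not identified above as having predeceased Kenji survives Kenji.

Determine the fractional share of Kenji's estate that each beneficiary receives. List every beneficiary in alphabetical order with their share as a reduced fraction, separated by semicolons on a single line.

There is no surviving spouse, so the entire estate passes to Kenji's descendants per capita at each generation.
At generation 1 (Haruki, Hana, Reiko) there are 3 shares of (1)/3 = 1/3 each.
Living: Reiko — each takes 1/3.
Deceased: Haruki and Hana. Their combined 2/3 is pooled and carried to generation 2.
At generation 2 (Chiyo, Satoshi, Junko) there are 3 shares of (2/3)/3 = 2/9 each.
Living: Chiyo and Satoshi — each takes 2/9.
Deceased: Junko. That 2/9 share is carried to generation 3.
At generation 3 (Yoshiko, Emiko) there are 2 shares of (2/9)/2 = 1/9 each.
Living: Emiko — each takes 1/9.
Deceased: Yoshiko. That 1/9 share is carried to generation 4.
At generation 4 (Akira, Sachiko) there are 2 shares of (1/9)/2 = 1/18 each.
Living: Akira and Sachiko — each takes 1/18.

Akira 1/18; Chiyo 2/9; Emiko 1/9; Reiko 1/3; Sachiko 1/18; Satoshi 2/9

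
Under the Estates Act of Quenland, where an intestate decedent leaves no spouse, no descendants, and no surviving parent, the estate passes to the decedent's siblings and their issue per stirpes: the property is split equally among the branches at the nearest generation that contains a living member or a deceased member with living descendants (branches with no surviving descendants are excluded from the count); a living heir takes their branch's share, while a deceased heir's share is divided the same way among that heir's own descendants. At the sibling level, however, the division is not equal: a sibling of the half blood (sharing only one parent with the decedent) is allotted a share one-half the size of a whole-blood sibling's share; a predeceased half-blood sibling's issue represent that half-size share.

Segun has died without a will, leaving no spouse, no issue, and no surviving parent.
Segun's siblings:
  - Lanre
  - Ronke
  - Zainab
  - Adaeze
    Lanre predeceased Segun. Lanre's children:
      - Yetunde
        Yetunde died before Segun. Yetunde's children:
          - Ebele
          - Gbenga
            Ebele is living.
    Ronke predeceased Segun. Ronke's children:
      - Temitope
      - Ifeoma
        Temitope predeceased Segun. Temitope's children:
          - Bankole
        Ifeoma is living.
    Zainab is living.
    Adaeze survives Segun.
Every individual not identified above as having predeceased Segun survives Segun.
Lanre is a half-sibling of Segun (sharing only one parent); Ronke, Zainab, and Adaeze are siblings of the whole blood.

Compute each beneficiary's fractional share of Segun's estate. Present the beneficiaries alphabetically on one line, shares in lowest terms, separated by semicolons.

Adaeze 2/7; Bankole 1/7; Ebele 1/14; Gbenga 1/14; Ifeoma 1/7; Zainab 2/7

No spouse, descendants, or parent survives, so the estate passes to Segun's siblings per stirpes.
Half-blood siblings count for one-half the weight of whole-blood siblings at the initial division.
Dividing 1 in proportion to weights (total weight 7/2): Lanre (weight 1/2) → 1/7; Ronke (weight 1) → 2/7; Zainab (weight 1) → 2/7; Adaeze (weight 1) → 2/7.
Lanre predeceased; the 1/7 allotted to Lanre's branch passes to Lanre's issue by representation.
Yetunde's line is the sole branch at this level, so the full 1/7 passes to Yetunde's issue by representation.
The 1/7 is divided into 2 equal shares of 1/14 among Ebele, Gbenga.
Ebele is living and takes 1/14.
Gbenga is living and takes 1/14.
Ronke predeceased; the 2/7 allotted to Ronke's branch passes to Ronke's issue by representation.
The 2/7 is divided into 2 equal shares of 1/7 among Temitope, Ifeoma.
Temitope predeceased; the 1/7 allotted to Temitope's branch passes to Temitope's issue by representation.
Bankole is the sole taker at this level and receives the full 1/7.
Ifeoma is living and takes 1/7.
Zainab is living and takes 2/7.
Adaeze is living and takes 2/7.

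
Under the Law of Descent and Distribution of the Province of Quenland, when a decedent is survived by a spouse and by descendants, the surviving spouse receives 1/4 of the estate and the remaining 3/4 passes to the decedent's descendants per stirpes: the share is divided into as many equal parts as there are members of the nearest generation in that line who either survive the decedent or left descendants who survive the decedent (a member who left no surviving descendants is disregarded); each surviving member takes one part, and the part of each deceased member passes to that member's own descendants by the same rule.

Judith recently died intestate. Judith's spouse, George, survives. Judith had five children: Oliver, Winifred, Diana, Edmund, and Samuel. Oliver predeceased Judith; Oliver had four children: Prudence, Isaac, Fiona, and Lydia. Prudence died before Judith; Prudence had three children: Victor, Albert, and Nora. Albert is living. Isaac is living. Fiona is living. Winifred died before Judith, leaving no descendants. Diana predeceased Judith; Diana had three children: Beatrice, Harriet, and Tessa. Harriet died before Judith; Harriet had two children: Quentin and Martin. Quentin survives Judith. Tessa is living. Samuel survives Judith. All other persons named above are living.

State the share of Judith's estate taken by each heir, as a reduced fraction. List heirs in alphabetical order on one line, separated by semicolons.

Albert 1/64; Beatrice 1/16; Edmund 3/16; Fiona 3/64; George 1/4; Isaac 3/64; Lydia 3/64; Martin 1/32; Nora 1/64; Quentin 1/32; Samuel 3/16; Tessa 1/16; Victor 1/64

George, as surviving spouse, takes 1/4.
The remaining 3/4 passes to Judith's descendants per stirpes.
Winifred left no surviving issue, so that branch lapses and is disregarded.
The 3/4 is divided into 4 equal shares of 3/16 among Oliver, Diana, Edmund, Samuel.
Oliver predeceased; the 3/16 allotted to Oliver's branch passes to Oliver's issue by representation.
The 3/16 is divided into 4 equal shares of 3/64 among Prudence, Isaac, Fiona, Lydia.
Prudence predeceased; the 3/64 allotted to Prudence's branch passes to Prudence's issue by representation.
The 3/64 is divided into 3 equal shares of 1/64 among Victor, Albert, Nora.
Victor is living and takes 1/64.
Albert is living and takes 1/64.
Nora is living and takes 1/64.
Isaac is living and takes 3/64.
Fiona is living and takes 3/64.
Lydia is living and takes 3/64.
Diana predeceased; the 3/16 allotted to Diana's branch passes to Diana's issue by representation.
The 3/16 is divided into 3 equal shares of 1/16 among Beatrice, Harriet, Tessa.
Beatrice is living and takes 1/16.
Harriet predeceased; the 1/16 allotted to Harriet's branch passes to Harriet's issue by representation.
The 1/16 is divided into 2 equal shares of 1/32 among Quentin, Martin.
Quentin is living and takes 1/32.
Martin is living and takes 1/32.
Tessa is living and takes 1/16.
Edmund is living and takes 3/16.
Samuel is living and takes 3/16.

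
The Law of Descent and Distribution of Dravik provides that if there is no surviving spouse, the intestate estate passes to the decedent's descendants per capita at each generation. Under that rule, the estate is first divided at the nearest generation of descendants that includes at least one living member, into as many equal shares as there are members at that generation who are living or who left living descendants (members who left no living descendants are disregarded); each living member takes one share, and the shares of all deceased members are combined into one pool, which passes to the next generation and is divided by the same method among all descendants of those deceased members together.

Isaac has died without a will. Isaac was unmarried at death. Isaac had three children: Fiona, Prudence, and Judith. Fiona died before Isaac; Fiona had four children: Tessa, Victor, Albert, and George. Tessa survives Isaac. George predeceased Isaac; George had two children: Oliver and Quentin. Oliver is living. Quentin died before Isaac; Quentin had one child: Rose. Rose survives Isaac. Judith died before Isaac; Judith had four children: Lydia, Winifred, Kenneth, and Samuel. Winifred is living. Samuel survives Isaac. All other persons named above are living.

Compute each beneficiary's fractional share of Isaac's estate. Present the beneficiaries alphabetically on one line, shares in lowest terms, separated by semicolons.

Albert 1/12; Kenneth 1/12; Lydia 1/12; Oliver 1/24; Prudence 1/3; Rose 1/24; Samuel 1/12; Tessa 1/12; Victor 1/12; Winifred 1/12

There is no surviving spouse, so the entire estate passes to Isaac's descendants per capita at each generation.
At generation 1 (Fiona, Prudence, Judith) there are 3 shares of (1)/3 = 1/3 each.
Living: Prudence — each takes 1/3.
Deceased: Fiona and Judith. Their combined 2/3 is pooled and carried to generation 2.
At generation 2 (Tessa, Victor, Albert, George, Lydia, Winifred, Kenneth, Samuel) there are 8 shares of (2/3)/8 = 1/12 each.
Living: Tessa, Victor, Albert, Lydia, Winifred, Kenneth, and Samuel — each takes 1/12.
Deceased: George. That 1/12 share is carried to generation 3.
At generation 3 (Oliver, Quentin) there are 2 shares of (1/12)/2 = 1/24 each.
Living: Oliver — each takes 1/24.
Deceased: Quentin. That 1/24 share is carried to generation 4.
At generation 4 (Rose) there are 1 shares of (1/24)/1 = 1/24 each.
Living: Rose — each takes 1/24.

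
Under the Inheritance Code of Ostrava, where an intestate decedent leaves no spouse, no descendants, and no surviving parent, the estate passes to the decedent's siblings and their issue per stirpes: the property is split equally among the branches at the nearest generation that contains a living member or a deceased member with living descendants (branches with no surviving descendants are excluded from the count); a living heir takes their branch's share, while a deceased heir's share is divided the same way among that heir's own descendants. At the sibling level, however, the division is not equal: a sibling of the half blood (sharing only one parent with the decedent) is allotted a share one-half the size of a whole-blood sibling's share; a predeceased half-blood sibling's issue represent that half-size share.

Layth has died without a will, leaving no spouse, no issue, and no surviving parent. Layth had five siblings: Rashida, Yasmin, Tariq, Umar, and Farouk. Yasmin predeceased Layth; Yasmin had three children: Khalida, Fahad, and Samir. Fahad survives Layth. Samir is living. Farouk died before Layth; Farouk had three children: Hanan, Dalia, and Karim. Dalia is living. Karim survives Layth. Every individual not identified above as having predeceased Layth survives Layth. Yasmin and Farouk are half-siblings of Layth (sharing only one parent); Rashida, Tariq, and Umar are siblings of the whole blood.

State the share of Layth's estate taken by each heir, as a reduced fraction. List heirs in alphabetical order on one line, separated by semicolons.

No spouse, descendants, or parent survives, so the estate passes to Layth's siblings per stirpes.
Half-blood siblings count for one-half the weight of whole-blood siblings at the initial division.
Dividing 1 in proportion to weights (total weight 4): Rashida (weight 1) → 1/4; Yasmin (weight 1/2) → 1/8; Tariq (weight 1) → 1/4; Umar (weight 1) → 1/4; Farouk (weight 1/2) → 1/8.
Rashida is living and takes 1/4.
Yasmin predeceased; the 1/8 allotted to Yasmin's branch passes to Yasmin's issue by representation.
The 1/8 is divided into 3 equal shares of 1/24 among Khalida, Fahad, Samir.
Khalida is living and takes 1/24.
Fahad is living and takes 1/24.
Samir is living and takes 1/24.
Tariq is living and takes 1/4.
Umar is living and takes 1/4.
Farouk predeceased; the 1/8 allotted to Farouk's branch passes to Farouk's issue by representation.
The 1/8 is divided into 3 equal shares of 1/24 among Hanan, Dalia, Karim.
Hanan is living and takes 1/24.
Dalia is living and takes 1/24.
Karim is living and takes 1/24.

Dalia 1/24; Fahad 1/24; Hanan 1/24; Karim 1/24; Khalida 1/24; Rashida 1/4; Samir 1/24; Tariq 1/4; Umar 1/4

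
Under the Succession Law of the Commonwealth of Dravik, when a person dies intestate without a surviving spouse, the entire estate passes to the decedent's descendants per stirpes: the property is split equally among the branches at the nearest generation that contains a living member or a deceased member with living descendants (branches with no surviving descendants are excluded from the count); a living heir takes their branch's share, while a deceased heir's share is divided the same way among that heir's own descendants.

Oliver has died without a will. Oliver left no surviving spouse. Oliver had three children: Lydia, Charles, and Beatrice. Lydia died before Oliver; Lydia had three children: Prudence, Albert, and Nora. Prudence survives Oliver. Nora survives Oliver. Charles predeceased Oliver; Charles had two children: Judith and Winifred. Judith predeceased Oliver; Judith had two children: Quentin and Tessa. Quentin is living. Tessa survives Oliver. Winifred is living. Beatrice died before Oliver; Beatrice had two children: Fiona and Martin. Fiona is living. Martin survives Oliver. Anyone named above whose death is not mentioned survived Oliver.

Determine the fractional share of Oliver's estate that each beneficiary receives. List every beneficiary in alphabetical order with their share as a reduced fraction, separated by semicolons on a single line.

Albert 1/9; Fiona 1/6; Martin 1/6; Nora 1/9; Prudence 1/9; Quentin 1/12; Tessa 1/12; Winifred 1/6

There is no surviving spouse, so the entire estate passes to Oliver's descendants per stirpes.
The estate is divided into 3 equal shares of 1/3 among Lydia, Charles, Beatrice.
Lydia predeceased; the 1/3 allotted to Lydia's branch passes to Lydia's issue by representation.
The 1/3 is divided into 3 equal shares of 1/9 among Prudence, Albert, Nora.
Prudence is living and takes 1/9.
Albert is living and takes 1/9.
Nora is living and takes 1/9.
Charles predeceased; the 1/3 allotted to Charles's branch passes to Charles's issue by representation.
The 1/3 is divided into 2 equal shares of 1/6 among Judith, Winifred.
Judith predeceased; the 1/6 allotted to Judith's branch passes to Judith's issue by representation.
The 1/6 is divided into 2 equal shares of 1/12 among Quentin, Tessa.
Quentin is living and takes 1/12.
Tessa is living and takes 1/12.
Winifred is living and takes 1/6.
Beatrice predeceased; the 1/3 allotted to Beatrice's branch passes to Beatrice's issue by representation.
The 1/3 is divided into 2 equal shares of 1/6 among Fiona, Martin.
Fiona is living and takes 1/6.
Martin is living and takes 1/6.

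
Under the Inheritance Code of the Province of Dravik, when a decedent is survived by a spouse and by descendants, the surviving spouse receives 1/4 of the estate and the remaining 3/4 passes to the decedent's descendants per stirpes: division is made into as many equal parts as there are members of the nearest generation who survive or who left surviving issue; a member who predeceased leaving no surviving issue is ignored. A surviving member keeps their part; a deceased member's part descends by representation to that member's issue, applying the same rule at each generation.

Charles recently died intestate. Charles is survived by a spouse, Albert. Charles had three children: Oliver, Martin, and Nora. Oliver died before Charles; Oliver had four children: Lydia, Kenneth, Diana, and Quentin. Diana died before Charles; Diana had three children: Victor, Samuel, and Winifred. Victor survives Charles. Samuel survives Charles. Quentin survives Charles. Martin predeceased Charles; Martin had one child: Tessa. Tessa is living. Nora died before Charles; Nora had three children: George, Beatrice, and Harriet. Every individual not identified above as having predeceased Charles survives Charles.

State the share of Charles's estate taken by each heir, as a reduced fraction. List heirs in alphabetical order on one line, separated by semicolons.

Albert, as surviving spouse, takes 1/4.
The remaining 3/4 passes to Charles's descendants per stirpes.
The 3/4 is divided into 3 equal shares of 1/4 among Oliver, Martin, Nora.
Oliver predeceased; the 1/4 allotted to Oliver's branch passes to Oliver's issue by representation.
The 1/4 is divided into 4 equal shares of 1/16 among Lydia, Kenneth, Diana, Quentin.
Lydia is living and takes 1/16.
Kenneth is living and takes 1/16.
Diana predeceased; the 1/16 allotted to Diana's branch passes to Diana's issue by representation.
The 1/16 is divided into 3 equal shares of 1/48 among Victor, Samuel, Winifred.
Victor is living and takes 1/48.
Samuel is living and takes 1/48.
Winifred is living and takes 1/48.
Quentin is living and takes 1/16.
Martin predeceased; the 1/4 allotted to Martin's branch passes to Martin's issue by representation.
Tessa is the sole taker at this level and receives the full 1/4.
Nora predeceased; the 1/4 allotted to Nora's branch passes to Nora's issue by representation.
The 1/4 is divided into 3 equal shares of 1/12 among George, Beatrice, Harriet.
George is living and takes 1/12.
Beatrice is living and takes 1/12.
Harriet is living and takes 1/12.

Albert 1/4; Beatrice 1/12; George 1/12; Harriet 1/12; Kenneth 1/16; Lydia 1/16; Quentin 1/16; Samuel 1/48; Tessa 1/4; Victor 1/48; Winifred 1/48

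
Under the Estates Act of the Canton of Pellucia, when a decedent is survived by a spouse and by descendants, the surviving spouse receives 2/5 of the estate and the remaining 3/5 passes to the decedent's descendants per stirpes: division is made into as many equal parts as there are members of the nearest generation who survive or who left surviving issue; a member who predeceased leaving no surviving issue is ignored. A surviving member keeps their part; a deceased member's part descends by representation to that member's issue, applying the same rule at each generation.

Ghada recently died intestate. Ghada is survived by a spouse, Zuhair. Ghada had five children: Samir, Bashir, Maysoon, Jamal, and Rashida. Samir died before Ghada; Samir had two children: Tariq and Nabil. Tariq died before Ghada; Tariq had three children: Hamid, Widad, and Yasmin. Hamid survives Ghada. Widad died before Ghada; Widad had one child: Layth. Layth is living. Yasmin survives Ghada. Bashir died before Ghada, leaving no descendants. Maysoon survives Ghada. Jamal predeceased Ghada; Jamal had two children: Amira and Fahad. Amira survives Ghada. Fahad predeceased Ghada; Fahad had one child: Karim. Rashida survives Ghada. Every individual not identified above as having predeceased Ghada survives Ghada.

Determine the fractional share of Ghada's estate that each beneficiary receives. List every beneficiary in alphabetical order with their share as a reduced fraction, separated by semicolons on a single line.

Amira 3/40; Hamid 1/40; Karim 3/40; Layth 1/40; Maysoon 3/20; Nabil 3/40; Rashida 3/20; Yasmin 1/40; Zuhair 2/5

Zuhair, as surviving spouse, takes 2/5.
The remaining 3/5 passes to Ghada's descendants per stirpes.
Bashir left no surviving issue, so that branch lapses and is disregarded.
The 3/5 is divided into 4 equal shares of 3/20 among Samir, Maysoon, Jamal, Rashida.
Samir predeceased; the 3/20 allotted to Samir's branch passes to Samir's issue by representation.
The 3/20 is divided into 2 equal shares of 3/40 among Tariq, Nabil.
Tariq predeceased; the 3/40 allotted to Tariq's branch passes to Tariq's issue by representation.
The 3/40 is divided into 3 equal shares of 1/40 among Hamid, Widad, Yasmin.
Hamid is living and takes 1/40.
Widad predeceased; the 1/40 allotted to Widad's branch passes to Widad's issue by representation.
Layth is the sole taker at this level and receives the full 1/40.
Yasmin is living and takes 1/40.
Nabil is living and takes 3/40.
Maysoon is living and takes 3/20.
Jamal predeceased; the 3/20 allotted to Jamal's branch passes to Jamal's issue by representation.
The 3/20 is divided into 2 equal shares of 3/40 among Amira, Fahad.
Amira is living and takes 3/40.
Fahad predeceased; the 3/40 allotted to Fahad's branch passes to Fahad's issue by representation.
Karim is the sole taker at this level and receives the full 3/40.
Rashida is living and takes 3/20.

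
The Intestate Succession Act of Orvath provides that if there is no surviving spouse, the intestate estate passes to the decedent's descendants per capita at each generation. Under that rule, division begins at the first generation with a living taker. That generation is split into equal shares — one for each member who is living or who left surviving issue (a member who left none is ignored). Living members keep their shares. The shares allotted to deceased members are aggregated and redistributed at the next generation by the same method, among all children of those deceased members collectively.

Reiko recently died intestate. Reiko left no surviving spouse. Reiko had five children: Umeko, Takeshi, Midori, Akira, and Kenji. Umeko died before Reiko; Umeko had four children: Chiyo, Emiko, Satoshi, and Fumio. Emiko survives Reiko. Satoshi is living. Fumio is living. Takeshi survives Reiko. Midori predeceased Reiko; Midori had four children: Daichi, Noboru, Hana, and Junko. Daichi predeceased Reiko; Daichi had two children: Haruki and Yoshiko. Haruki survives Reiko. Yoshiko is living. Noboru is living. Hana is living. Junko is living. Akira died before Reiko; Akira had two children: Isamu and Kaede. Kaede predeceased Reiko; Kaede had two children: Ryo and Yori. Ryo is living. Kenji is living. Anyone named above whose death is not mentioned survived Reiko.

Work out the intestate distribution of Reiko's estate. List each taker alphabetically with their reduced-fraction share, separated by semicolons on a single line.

Chiyo 3/50; Emiko 3/50; Fumio 3/50; Hana 3/50; Haruki 3/100; Isamu 3/50; Junko 3/50; Kenji 1/5; Noboru 3/50; Ryo 3/100; Satoshi 3/50; Takeshi 1/5; Yori 3/100; Yoshiko 3/100

There is no surviving spouse, so the entire estate passes to Reiko's descendants per capita at each generation.
At generation 1 (Umeko, Takeshi, Midori, Akira, Kenji) there are 5 shares of (1)/5 = 1/5 each.
Living: Takeshi and Kenji — each takes 1/5.
Deceased: Umeko, Midori, and Akira. Their combined 3/5 is pooled and carried to generation 2.
At generation 2 (Chiyo, Emiko, Satoshi, Fumio, Daichi, Noboru, Hana, Junko, Isamu, Kaede) there are 10 shares of (3/5)/10 = 3/50 each.
Living: Chiyo, Emiko, Satoshi, Fumio, Noboru, Hana, Junko, and Isamu — each takes 3/50.
Deceased: Daichi and Kaede. Their combined 3/25 is pooled and carried to generation 3.
At generation 3 (Haruki, Yoshiko, Ryo, Yori) there are 4 shares of (3/25)/4 = 3/100 each.
Living: Haruki, Yoshiko, Ryo, and Yori — each takes 3/100.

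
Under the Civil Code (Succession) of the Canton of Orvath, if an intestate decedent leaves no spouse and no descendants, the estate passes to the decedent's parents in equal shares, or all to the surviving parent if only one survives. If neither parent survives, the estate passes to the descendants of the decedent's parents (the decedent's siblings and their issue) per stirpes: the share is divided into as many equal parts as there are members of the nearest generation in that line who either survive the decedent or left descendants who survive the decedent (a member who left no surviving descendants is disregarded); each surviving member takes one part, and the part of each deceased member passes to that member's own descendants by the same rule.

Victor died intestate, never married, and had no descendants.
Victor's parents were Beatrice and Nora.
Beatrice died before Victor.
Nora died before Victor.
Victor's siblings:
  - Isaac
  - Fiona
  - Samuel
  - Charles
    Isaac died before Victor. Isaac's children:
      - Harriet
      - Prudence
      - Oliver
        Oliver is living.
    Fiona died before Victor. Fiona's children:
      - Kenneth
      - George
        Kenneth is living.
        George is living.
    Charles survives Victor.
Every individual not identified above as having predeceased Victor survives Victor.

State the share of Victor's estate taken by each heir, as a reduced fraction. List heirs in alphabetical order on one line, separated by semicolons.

Charles 1/4; George 1/8; Harriet 1/12; Kenneth 1/8; Oliver 1/12; Prudence 1/12; Samuel 1/4

Neither parent survives and there are no descendants, so the estate passes to Victor's siblings and their issue per stirpes.
The estate is divided into 4 equal shares of 1/4 among Isaac, Fiona, Samuel, Charles.
Isaac predeceased; the 1/4 allotted to Isaac's branch passes to Isaac's issue by representation.
The 1/4 is divided into 3 equal shares of 1/12 among Harriet, Prudence, Oliver.
Harriet is living and takes 1/12.
Prudence is living and takes 1/12.
Oliver is living and takes 1/12.
Fiona predeceased; the 1/4 allotted to Fiona's branch passes to Fiona's issue by representation.
The 1/4 is divided into 2 equal shares of 1/8 among Kenneth, George.
Kenneth is living and takes 1/8.
George is living and takes 1/8.
Samuel is living and takes 1/4.
Charles is living and takes 1/4.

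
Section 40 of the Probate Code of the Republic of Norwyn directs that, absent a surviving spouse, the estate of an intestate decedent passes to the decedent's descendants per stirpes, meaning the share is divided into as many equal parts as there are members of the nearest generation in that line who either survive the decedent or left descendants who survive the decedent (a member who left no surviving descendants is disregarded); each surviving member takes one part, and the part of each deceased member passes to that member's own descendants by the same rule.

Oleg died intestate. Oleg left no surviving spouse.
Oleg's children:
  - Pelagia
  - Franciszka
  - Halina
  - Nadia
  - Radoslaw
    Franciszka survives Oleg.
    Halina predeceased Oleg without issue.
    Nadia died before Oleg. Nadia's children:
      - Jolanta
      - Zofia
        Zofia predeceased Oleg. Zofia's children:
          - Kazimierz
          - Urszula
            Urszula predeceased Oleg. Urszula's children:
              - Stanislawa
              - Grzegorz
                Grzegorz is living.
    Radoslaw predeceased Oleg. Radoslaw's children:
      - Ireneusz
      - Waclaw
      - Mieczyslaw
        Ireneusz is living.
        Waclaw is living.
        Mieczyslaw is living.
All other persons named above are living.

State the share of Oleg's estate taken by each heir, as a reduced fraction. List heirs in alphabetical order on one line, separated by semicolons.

There is no surviving spouse, so the entire estate passes to Oleg's descendants per stirpes.
Halina left no surviving issue, so that branch lapses and is disregarded.
The estate is divided into 4 equal shares of 1/4 among Pelagia, Franciszka, Nadia, Radoslaw.
Pelagia is living and takes 1/4.
Franciszka is living and takes 1/4.
Nadia predeceased; the 1/4 allotted to Nadia's branch passes to Nadia's issue by representation.
The 1/4 is divided into 2 equal shares of 1/8 among Jolanta, Zofia.
Jolanta is living and takes 1/8.
Zofia predeceased; the 1/8 allotted to Zofia's branch passes to Zofia's issue by representation.
The 1/8 is divided into 2 equal shares of 1/16 among Kazimierz, Urszula.
Kazimierz is living and takes 1/16.
Urszula predeceased; the 1/16 allotted to Urszula's branch passes to Urszula's issue by representation.
The 1/16 is divided into 2 equal shares of 1/32 among Stanislawa, Grzegorz.
Stanislawa is living and takes 1/32.
Grzegorz is living and takes 1/32.
Radoslaw predeceased; the 1/4 allotted to Radoslaw's branch passes to Radoslaw's issue by representation.
The 1/4 is divided into 3 equal shares of 1/12 among Ireneusz, Waclaw, Mieczyslaw.
Ireneusz is living and takes 1/12.
Waclaw is living and takes 1/12.
Mieczyslaw is living and takes 1/12.

Franciszka 1/4; Grzegorz 1/32; Ireneusz 1/12; Jolanta 1/8; Kazimierz 1/16; Mieczyslaw 1/12; Pelagia 1/4; Stanislawa 1/32; Waclaw 1/12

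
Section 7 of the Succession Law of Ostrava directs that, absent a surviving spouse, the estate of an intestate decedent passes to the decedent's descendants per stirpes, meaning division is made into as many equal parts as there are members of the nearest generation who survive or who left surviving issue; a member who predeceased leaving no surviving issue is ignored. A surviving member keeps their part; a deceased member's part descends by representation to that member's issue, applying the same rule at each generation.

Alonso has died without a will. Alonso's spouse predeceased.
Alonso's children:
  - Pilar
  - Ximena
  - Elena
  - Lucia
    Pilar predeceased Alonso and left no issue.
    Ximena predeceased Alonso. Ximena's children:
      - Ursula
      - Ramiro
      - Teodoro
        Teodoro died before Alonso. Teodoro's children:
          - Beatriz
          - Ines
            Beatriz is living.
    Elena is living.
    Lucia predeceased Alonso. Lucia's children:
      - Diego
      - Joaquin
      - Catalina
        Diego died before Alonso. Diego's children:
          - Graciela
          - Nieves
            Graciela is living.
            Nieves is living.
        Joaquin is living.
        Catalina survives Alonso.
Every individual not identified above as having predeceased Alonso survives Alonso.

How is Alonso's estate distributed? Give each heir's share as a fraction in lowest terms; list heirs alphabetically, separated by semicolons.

There is no surviving spouse, so the entire estate passes to Alonso's descendants per stirpes.
Pilar left no surviving issue, so that branch lapses and is disregarded.
The estate is divided into 3 equal shares of 1/3 among Ximena, Elena, Lucia.
Ximena predeceased; the 1/3 allotted to Ximena's branch passes to Ximena's issue by representation.
The 1/3 is divided into 3 equal shares of 1/9 among Ursula, Ramiro, Teodoro.
Ursula is living and takes 1/9.
Ramiro is living and takes 1/9.
Teodoro predeceased; the 1/9 allotted to Teodoro's branch passes to Teodoro's issue by representation.
The 1/9 is divided into 2 equal shares of 1/18 among Beatriz, Ines.
Beatriz is living and takes 1/18.
Ines is living and takes 1/18.
Elena is living and takes 1/3.
Lucia predeceased; the 1/3 allotted to Lucia's branch passes to Lucia's issue by representation.
The 1/3 is divided into 3 equal shares of 1/9 among Diego, Joaquin, Catalina.
Diego predeceased; the 1/9 allotted to Diego's branch passes to Diego's issue by representation.
The 1/9 is divided into 2 equal shares of 1/18 among Graciela, Nieves.
Graciela is living and takes 1/18.
Nieves is living and takes 1/18.
Joaquin is living and takes 1/9.
Catalina is living and takes 1/9.

Beatriz 1/18; Catalina 1/9; Elena 1/3; Graciela 1/18; Ines 1/18; Joaquin 1/9; Nieves 1/18; Ramiro 1/9; Ursula 1/9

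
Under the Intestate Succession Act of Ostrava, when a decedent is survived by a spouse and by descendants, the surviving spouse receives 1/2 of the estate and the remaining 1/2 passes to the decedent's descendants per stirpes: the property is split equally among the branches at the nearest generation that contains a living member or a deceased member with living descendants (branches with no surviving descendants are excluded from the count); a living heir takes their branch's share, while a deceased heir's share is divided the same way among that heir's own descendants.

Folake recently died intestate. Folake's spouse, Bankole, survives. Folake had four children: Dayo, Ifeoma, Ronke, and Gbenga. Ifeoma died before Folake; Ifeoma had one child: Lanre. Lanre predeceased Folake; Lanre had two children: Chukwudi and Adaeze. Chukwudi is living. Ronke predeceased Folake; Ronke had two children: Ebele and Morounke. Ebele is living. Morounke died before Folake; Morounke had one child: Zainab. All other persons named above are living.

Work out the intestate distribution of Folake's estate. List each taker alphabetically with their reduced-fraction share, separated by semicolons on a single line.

Bankole, as surviving spouse, takes 1/2.
The remaining 1/2 passes to Folake's descendants per stirpes.
The 1/2 is divided into 4 equal shares of 1/8 among Dayo, Ifeoma, Ronke, Gbenga.
Dayo is living and takes 1/8.
Ifeoma predeceased; the 1/8 allotted to Ifeoma's branch passes to Ifeoma's issue by representation.
Lanre's line is the sole branch at this level, so the full 1/8 passes to Lanre's issue by representation.
The 1/8 is divided into 2 equal shares of 1/16 among Chukwudi, Adaeze.
Chukwudi is living and takes 1/16.
Adaeze is living and takes 1/16.
Ronke predeceased; the 1/8 allotted to Ronke's branch passes to Ronke's issue by representation.
The 1/8 is divided into 2 equal shares of 1/16 among Ebele, Morounke.
Ebele is living and takes 1/16.
Morounke predeceased; the 1/16 allotted to Morounke's branch passes to Morounke's issue by representation.
Zainab is the sole taker at this level and receives the full 1/16.
Gbenga is living and takes 1/8.

Adaeze 1/16; Bankole 1/2; Chukwudi 1/16; Dayo 1/8; Ebele 1/16; Gbenga 1/8; Zainab 1/16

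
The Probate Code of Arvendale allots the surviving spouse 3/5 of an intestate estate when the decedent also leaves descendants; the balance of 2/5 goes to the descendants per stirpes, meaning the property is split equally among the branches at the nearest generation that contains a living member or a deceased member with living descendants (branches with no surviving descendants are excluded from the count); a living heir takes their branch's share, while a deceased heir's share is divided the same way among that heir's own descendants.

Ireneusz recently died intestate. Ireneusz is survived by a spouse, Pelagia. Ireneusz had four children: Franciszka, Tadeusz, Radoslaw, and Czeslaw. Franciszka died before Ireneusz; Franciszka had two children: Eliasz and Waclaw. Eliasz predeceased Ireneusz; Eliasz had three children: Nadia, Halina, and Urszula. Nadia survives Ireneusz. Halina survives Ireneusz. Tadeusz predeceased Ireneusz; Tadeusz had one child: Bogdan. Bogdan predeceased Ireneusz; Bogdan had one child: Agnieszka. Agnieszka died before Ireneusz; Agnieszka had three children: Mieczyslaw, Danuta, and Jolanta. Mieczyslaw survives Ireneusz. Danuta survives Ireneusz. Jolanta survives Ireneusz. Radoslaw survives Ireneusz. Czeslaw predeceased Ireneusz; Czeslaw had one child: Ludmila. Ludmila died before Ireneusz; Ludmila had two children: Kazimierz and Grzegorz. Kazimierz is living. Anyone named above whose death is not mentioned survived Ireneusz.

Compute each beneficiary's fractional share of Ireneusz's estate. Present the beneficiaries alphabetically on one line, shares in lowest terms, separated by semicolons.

Pelagia, as surviving spouse, takes 3/5.
The remaining 2/5 passes to Ireneusz's descendants per stirpes.
The 2/5 is divided into 4 equal shares of 1/10 among Franciszka, Tadeusz, Radoslaw, Czeslaw.
Franciszka predeceased; the 1/10 allotted to Franciszka's branch passes to Franciszka's issue by representation.
The 1/10 is divided into 2 equal shares of 1/20 among Eliasz, Waclaw.
Eliasz predeceased; the 1/20 allotted to Eliasz's branch passes to Eliasz's issue by representation.
The 1/20 is divided into 3 equal shares of 1/60 among Nadia, Halina, Urszula.
Nadia is living and takes 1/60.
Halina is living and takes 1/60.
Urszula is living and takes 1/60.
Waclaw is living and takes 1/20.
Tadeusz predeceased; the 1/10 allotted to Tadeusz's branch passes to Tadeusz's issue by representation.
Bogdan's line is the sole branch at this level, so the full 1/10 passes to Bogdan's issue by representation.
Agnieszka's line is the sole branch at this level, so the full 1/10 passes to Agnieszka's issue by representation.
The 1/10 is divided into 3 equal shares of 1/30 among Mieczyslaw, Danuta, Jolanta.
Mieczyslaw is living and takes 1/30.
Danuta is living and takes 1/30.
Jolanta is living and takes 1/30.
Radoslaw is living and takes 1/10.
Czeslaw predeceased; the 1/10 allotted to Czeslaw's branch passes to Czeslaw's issue by representation.
Ludmila's line is the sole branch at this level, so the full 1/10 passes to Ludmila's issue by representation.
The 1/10 is divided into 2 equal shares of 1/20 among Kazimierz, Grzegorz.
Kazimierz is living and takes 1/20.
Grzegorz is living and takes 1/20.

Danuta 1/30; Grzegorz 1/20; Halina 1/60; Jolanta 1/30; Kazimierz 1/20; Mieczyslaw 1/30; Nadia 1/60; Pelagia 3/5; Radoslaw 1/10; Urszula 1/60; Waclaw 1/20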